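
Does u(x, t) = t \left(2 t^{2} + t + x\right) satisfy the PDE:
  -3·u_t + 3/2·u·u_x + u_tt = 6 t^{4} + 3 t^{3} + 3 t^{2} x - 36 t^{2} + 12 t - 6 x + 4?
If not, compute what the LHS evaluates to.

Evaluate each term of the left-hand side for u = t \left(2 t^{2} + t + x\right).
Derivatives:
  u_t = 6 t^{2} + 2 t + x
  u_x = t
  u_tt = 12 t + 2
Terms:
  -3·u_t = - 18 t^{2} - 6 t - 3 x
  3/2·u·u_x = \frac{3 t^{2} \left(2 t^{2} + t + x\right)}{2}
  u_tt = 12 t + 2
Sum: LHS = 3 t^{4} + \frac{3 t^{3}}{2} + \frac{3 t^{2} x}{2} - 18 t^{2} + 6 t - 3 x + 2
Given right-hand side: 6 t^{4} + 3 t^{3} + 3 t^{2} x - 36 t^{2} + 12 t - 6 x + 4. Difference LHS − RHS = - 3 t^{4} - \frac{3 t^{3}}{2} - \frac{3 t^{2} x}{2} + 18 t^{2} - 6 t + 3 x - 2 ≠ 0, so u is not a solution.

Answer: No, the LHS evaluates to 3 t^{4} + \frac{3 t^{3}}{2} + \frac{3 t^{2} x}{2} - 18 t^{2} + 6 t - 3 x + 2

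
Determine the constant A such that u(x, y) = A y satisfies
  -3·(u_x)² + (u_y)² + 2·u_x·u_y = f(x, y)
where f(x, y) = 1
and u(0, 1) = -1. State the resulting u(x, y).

Substitute the ansatz u = A y into the left-hand side.
Derivatives of the ansatz:
  u_x = 0
  u_y = A
Term by term:
  -3·(u_x)² = 0
  (u_y)² = A^{2}
  2·u_x·u_y = 0
So the left-hand side equals
  A^{2}
This must equal f(x, y) = 1 identically.
Matching coefficients of the independent functions:
  [constant term]:  A^{2} = 1
These equations allow (A) = (-1) or (1).
Impose the point condition(s):
  u(0, 1) = -1  ⟹  A = -1
Only A = -1 satisfies everything.
Hence u(x, y) = - y.

Answer: u(x, y) = - y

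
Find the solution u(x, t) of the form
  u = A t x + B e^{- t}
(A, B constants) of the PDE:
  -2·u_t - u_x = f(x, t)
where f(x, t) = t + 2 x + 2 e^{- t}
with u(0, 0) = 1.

Substitute the ansatz u = A t x + B e^{- t} into the left-hand side.
Derivatives of the ansatz:
  u_t = A x - B e^{- t}
  u_x = A t
Term by term:
  -2·u_t = - 2 A x + 2 B e^{- t}
  -u_x = - A t
So the left-hand side equals
  - A t - 2 A x + 2 B e^{- t}
This must equal f(x, t) = t + 2 x + 2 e^{- t} identically.
Matching coefficients of the independent functions:
  [t]:  - A = 1
  [x]:  - 2 A = 2
  [e^{- t}]:  2 B = 2
Solving: A = -1, B = 1.
Check against the point condition:
  u(0, 0) = 1  ⟹  B = 1  ✓
Hence u(x, t) = - t x + e^{- t}.

Answer: u(x, t) = - t x + e^{- t}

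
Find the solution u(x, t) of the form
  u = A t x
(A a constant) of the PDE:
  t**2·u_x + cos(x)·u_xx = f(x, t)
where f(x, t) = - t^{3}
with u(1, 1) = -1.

Substitute the ansatz u = A t x into the left-hand side.
Derivatives of the ansatz:
  u_x = A t
  u_xx = 0
Term by term:
  t**2·u_x = A t^{3}
  cos(x)·u_xx = 0
So the left-hand side equals
  A t^{3}
This must equal f(x, t) = - t^{3} identically.
Matching coefficients of the independent functions:
  [t^{3}]:  A = -1
Solving: A = -1.
Check against the point condition:
  u(1, 1) = -1  ⟹  A = -1  ✓
Hence u(x, t) = - t x.

Answer: u(x, t) = - t x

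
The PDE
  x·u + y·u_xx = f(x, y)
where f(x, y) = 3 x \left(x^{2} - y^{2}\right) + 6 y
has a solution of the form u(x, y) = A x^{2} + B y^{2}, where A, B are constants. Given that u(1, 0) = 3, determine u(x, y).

Answer: u(x, y) = 3 x^{2} - 3 y^{2}

Derivation:
Substitute the ansatz u = A x^{2} + B y^{2} into the left-hand side.
Derivatives of the ansatz:
  u_xx = 2 A
Term by term:
  x·u = A x^{3} + B x y^{2}
  y·u_xx = 2 A y
So the left-hand side equals
  A x^{3} + 2 A y + B x y^{2}
This must equal f(x, y) = 3 x \left(x^{2} - y^{2}\right) + 6 y identically.
Matching coefficients of the independent functions:
  [x^{3}]:  A = 3
  [y]:  2 A = 6
  [x y^{2}]:  B = -3
Solving: A = 3, B = -3.
Check against the point condition:
  u(1, 0) = 3  ⟹  A = 3  ✓
Hence u(x, y) = 3 x^{2} - 3 y^{2}.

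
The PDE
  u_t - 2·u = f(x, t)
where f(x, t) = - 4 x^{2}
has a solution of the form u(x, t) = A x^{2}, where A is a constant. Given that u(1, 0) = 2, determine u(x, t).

Substitute the ansatz u = A x^{2} into the left-hand side.
Derivatives of the ansatz:
  u_t = 0
Term by term:
  u_t = 0
  -2·u = - 2 A x^{2}
So the left-hand side equals
  - 2 A x^{2}
This must equal f(x, t) = - 4 x^{2} identically.
Matching coefficients of the independent functions:
  [x^{2}]:  - 2 A = -4
Solving: A = 2.
Check against the point condition:
  u(1, 0) = 2  ⟹  A = 2  ✓
Hence u(x, t) = 2 x^{2}.

Answer: u(x, t) = 2 x^{2}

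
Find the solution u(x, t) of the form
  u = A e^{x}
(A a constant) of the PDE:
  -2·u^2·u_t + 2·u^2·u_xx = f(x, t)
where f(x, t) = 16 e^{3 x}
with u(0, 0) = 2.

Substitute the ansatz u = A e^{x} into the left-hand side.
Derivatives of the ansatz:
  u_t = 0
  u_xx = A e^{x}
Term by term:
  -2·u^2·u_t = 0
  2·u^2·u_xx = 2 A^{3} e^{3 x}
So the left-hand side equals
  2 A^{3} e^{3 x}
This must equal f(x, t) = 16 e^{3 x} identically.
Matching coefficients of the independent functions:
  [e^{3 x}]:  2 A^{3} = 16
Solving: A = 2.
Check against the point condition:
  u(0, 0) = 2  ⟹  A = 2  ✓
Hence u(x, t) = 2 e^{x}.

Answer: u(x, t) = 2 e^{x}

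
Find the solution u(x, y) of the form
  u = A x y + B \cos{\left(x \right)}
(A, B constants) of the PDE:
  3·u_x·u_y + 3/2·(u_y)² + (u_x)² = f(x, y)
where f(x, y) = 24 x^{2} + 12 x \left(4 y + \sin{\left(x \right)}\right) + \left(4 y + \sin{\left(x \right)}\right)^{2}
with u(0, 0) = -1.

Substitute the ansatz u = A x y + B \cos{\left(x \right)} into the left-hand side.
Derivatives of the ansatz:
  u_x = A y - B \sin{\left(x \right)}
  u_y = A x
Term by term:
  3·u_x·u_y = 3 A^{2} x y - 3 A B x \sin{\left(x \right)}
  3/2·(u_y)² = \frac{3 A^{2} x^{2}}{2}
  (u_x)² = A^{2} y^{2} - 2 A B y \sin{\left(x \right)} + B^{2} \sin^{2}{\left(x \right)}
So the left-hand side equals
  \frac{3 A^{2} x^{2}}{2} + 3 A^{2} x y + A^{2} y^{2} - 3 A B x \sin{\left(x \right)} - 2 A B y \sin{\left(x \right)} + B^{2} \sin^{2}{\left(x \right)}
This must equal f(x, y) identically; expanded, f = 24 x^{2} + 48 x y + 12 x \sin{\left(x \right)} + 16 y^{2} + 8 y \sin{\left(x \right)} + \sin^{2}{\left(x \right)}.
Matching coefficients of the independent functions:
  [x^{2}]:  \frac{3 A^{2}}{2} = 24
  [y^{2}]:  A^{2} = 16
  [x y]:  3 A^{2} = 48
  [x \sin{\left(x \right)}]:  - 3 A B = 12
  [y \sin{\left(x \right)}]:  - 2 A B = 8
  [\sin^{2}{\left(x \right)}]:  B^{2} = 1
These equations allow (A, B) = (-4, 1) or (4, -1).
Impose the point condition(s):
  u(0, 0) = -1  ⟹  B = -1
Only A = 4, B = -1 satisfies everything.
Hence u(x, y) = 4 x y - \cos{\left(x \right)}.

Answer: u(x, y) = 4 x y - \cos{\left(x \right)}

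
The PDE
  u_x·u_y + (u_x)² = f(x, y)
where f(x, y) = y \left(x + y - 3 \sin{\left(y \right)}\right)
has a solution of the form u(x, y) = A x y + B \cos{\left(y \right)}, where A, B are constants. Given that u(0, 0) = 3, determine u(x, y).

Answer: u(x, y) = x y + 3 \cos{\left(y \right)}

Derivation:
Substitute the ansatz u = A x y + B \cos{\left(y \right)} into the left-hand side.
Derivatives of the ansatz:
  u_x = A y
  u_y = A x - B \sin{\left(y \right)}
Term by term:
  u_x·u_y = A^{2} x y - A B y \sin{\left(y \right)}
  (u_x)² = A^{2} y^{2}
So the left-hand side equals
  A^{2} x y + A^{2} y^{2} - A B y \sin{\left(y \right)}
This must equal f(x, y) identically; expanded, f = x y + y^{2} - 3 y \sin{\left(y \right)}.
Matching coefficients of the independent functions:
  [y^{2}, x y]:  A^{2} = 1
  [y \sin{\left(y \right)}]:  - A B = -3
These equations allow (A, B) = (-1, -3) or (1, 3).
Impose the point condition(s):
  u(0, 0) = 3  ⟹  B = 3
Only A = 1, B = 3 satisfies everything.
Hence u(x, y) = x y + 3 \cos{\left(y \right)}.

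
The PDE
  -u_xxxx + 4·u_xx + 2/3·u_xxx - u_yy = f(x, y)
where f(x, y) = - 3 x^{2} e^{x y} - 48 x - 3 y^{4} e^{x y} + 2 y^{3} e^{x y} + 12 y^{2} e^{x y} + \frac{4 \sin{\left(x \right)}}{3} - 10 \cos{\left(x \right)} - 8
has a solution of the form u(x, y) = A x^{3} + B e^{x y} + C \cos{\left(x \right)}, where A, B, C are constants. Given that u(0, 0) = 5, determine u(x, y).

Substitute the ansatz u = A x^{3} + B e^{x y} + C \cos{\left(x \right)} into the left-hand side.
Derivatives of the ansatz:
  u_xxxx = B y^{4} e^{x y} + C \cos{\left(x \right)}
  u_xx = 6 A x + B y^{2} e^{x y} - C \cos{\left(x \right)}
  u_xxx = 6 A + B y^{3} e^{x y} + C \sin{\left(x \right)}
  u_yy = B x^{2} e^{x y}
Term by term:
  -u_xxxx = - B y^{4} e^{x y} - C \cos{\left(x \right)}
  4·u_xx = 24 A x + 4 B y^{2} e^{x y} - 4 C \cos{\left(x \right)}
  2/3·u_xxx = 4 A + \frac{2 B y^{3} e^{x y}}{3} + \frac{2 C \sin{\left(x \right)}}{3}
  -u_yy = - B x^{2} e^{x y}
So the left-hand side equals
  24 A x + 4 A - B x^{2} e^{x y} - B y^{4} e^{x y} + \frac{2 B y^{3} e^{x y}}{3} + 4 B y^{2} e^{x y} + \frac{2 C \sin{\left(x \right)}}{3} - 5 C \cos{\left(x \right)}
This must equal f(x, y) = - 3 x^{2} e^{x y} - 48 x - 3 y^{4} e^{x y} + 2 y^{3} e^{x y} + 12 y^{2} e^{x y} + \frac{4 \sin{\left(x \right)}}{3} - 10 \cos{\left(x \right)} - 8 identically.
Matching coefficients of the independent functions:
  [constant term]:  4 A = -8
  [x]:  24 A = -48
  [x^{2} e^{x y}, y^{4} e^{x y}]:  - B = -3
  [y^{2} e^{x y}]:  4 B = 12
  [y^{3} e^{x y}]:  \frac{2 B}{3} = 2
  [\sin{\left(x \right)}]:  \frac{2 C}{3} = \frac{4}{3}
  [\cos{\left(x \right)}]:  - 5 C = -10
Solving: A = -2, B = 3, C = 2.
Check against the point condition:
  u(0, 0) = 5  ⟹  B + C = 5  ✓
Hence u(x, y) = - 2 x^{3} + 3 e^{x y} + 2 \cos{\left(x \right)}.

Answer: u(x, y) = - 2 x^{3} + 3 e^{x y} + 2 \cos{\left(x \right)}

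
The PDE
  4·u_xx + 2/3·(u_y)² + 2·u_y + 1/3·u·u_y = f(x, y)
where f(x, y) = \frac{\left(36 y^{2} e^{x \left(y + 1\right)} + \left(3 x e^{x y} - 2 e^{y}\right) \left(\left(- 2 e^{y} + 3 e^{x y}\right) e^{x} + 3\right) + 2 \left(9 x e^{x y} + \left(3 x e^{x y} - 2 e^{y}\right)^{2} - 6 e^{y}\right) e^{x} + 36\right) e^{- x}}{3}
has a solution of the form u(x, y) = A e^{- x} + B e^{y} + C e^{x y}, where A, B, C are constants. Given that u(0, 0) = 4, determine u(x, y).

Substitute the ansatz u = A e^{- x} + B e^{y} + C e^{x y} into the left-hand side.
Derivatives of the ansatz:
  u_xx = A e^{- x} + C y^{2} e^{x y}
  u_y = B e^{y} + C x e^{x y}
Term by term:
  4·u_xx = 4 A e^{- x} + 4 C y^{2} e^{x y}
  2/3·(u_y)² = \frac{2 B^{2} e^{2 y}}{3} + \frac{4 B C x e^{y} e^{x y}}{3} + \frac{2 C^{2} x^{2} e^{2 x y}}{3}
  2·u_y = 2 B e^{y} + 2 C x e^{x y}
  1/3·u·u_y = \frac{A B e^{- x} e^{y}}{3} + \frac{A C x e^{- x} e^{x y}}{3} + \frac{B^{2} e^{2 y}}{3} + \frac{B C x e^{y} e^{x y}}{3} + \frac{B C e^{y} e^{x y}}{3} + \frac{C^{2} x e^{2 x y}}{3}
So the left-hand side equals
  \frac{A B e^{- x} e^{y}}{3} + \frac{A C x e^{- x} e^{x y}}{3} + 4 A e^{- x} + B^{2} e^{2 y} + \frac{5 B C x e^{y} e^{x y}}{3} + \frac{B C e^{y} e^{x y}}{3} + 2 B e^{y} + \frac{2 C^{2} x^{2} e^{2 x y}}{3} + \frac{C^{2} x e^{2 x y}}{3} + 2 C x e^{x y} + 4 C y^{2} e^{x y}
This must equal f(x, y) identically; expanded, f = 6 x^{2} e^{2 x y} - 10 x e^{y} e^{x y} + 3 x e^{2 x y} + 6 x e^{x y} + 3 x e^{- x} e^{x y} + 12 y^{2} e^{x y} + 4 e^{2 y} - 2 e^{y} e^{x y} - 4 e^{y} - 2 e^{- x} e^{y} + 12 e^{- x}.
Matching coefficients of the independent functions:
  [x e^{x y}]:  2 C = 6
  [x e^{2 x y}]:  \frac{C^{2}}{3} = 3
  [x^{2} e^{2 x y}]:  \frac{2 C^{2}}{3} = 6
  [y^{2} e^{x y}]:  4 C = 12
  [e^{- x} e^{y}]:  \frac{A B}{3} = -2
  [e^{y} e^{x y}]:  \frac{B C}{3} = -2
  [x e^{- x} e^{x y}]:  \frac{A C}{3} = 3
  [x e^{y} e^{x y}]:  \frac{5 B C}{3} = -10
  [e^{- x}]:  4 A = 12
  [e^{y}]:  2 B = -4
  [e^{2 y}]:  B^{2} = 4
Solving: A = 3, B = -2, C = 3.
Check against the point condition:
  u(0, 0) = 4  ⟹  A + B + C = 4  ✓
Hence u(x, y) = - 2 e^{y} + 3 e^{x y} + 3 e^{- x}.

Answer: u(x, y) = - 2 e^{y} + 3 e^{x y} + 3 e^{- x}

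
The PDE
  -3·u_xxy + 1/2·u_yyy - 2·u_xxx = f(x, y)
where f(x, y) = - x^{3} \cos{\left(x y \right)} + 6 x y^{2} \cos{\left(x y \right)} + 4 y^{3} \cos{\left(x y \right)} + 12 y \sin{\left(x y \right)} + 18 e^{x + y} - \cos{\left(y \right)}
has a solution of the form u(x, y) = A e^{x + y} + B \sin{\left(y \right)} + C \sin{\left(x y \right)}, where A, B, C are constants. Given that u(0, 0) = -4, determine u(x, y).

Substitute the ansatz u = A e^{x + y} + B \sin{\left(y \right)} + C \sin{\left(x y \right)} into the left-hand side.
Derivatives of the ansatz:
  u_xxy = A e^{x} e^{y} - C x y^{2} \cos{\left(x y \right)} - 2 C y \sin{\left(x y \right)}
  u_yyy = A e^{x} e^{y} - B \cos{\left(y \right)} - C x^{3} \cos{\left(x y \right)}
  u_xxx = A e^{x} e^{y} - C y^{3} \cos{\left(x y \right)}
Term by term:
  -3·u_xxy = - 3 A e^{x} e^{y} + 3 C x y^{2} \cos{\left(x y \right)} + 6 C y \sin{\left(x y \right)}
  1/2·u_yyy = \frac{A e^{x} e^{y}}{2} - \frac{B \cos{\left(y \right)}}{2} - \frac{C x^{3} \cos{\left(x y \right)}}{2}
  -2·u_xxx = - 2 A e^{x} e^{y} + 2 C y^{3} \cos{\left(x y \right)}
So the left-hand side equals
  - \frac{9 A e^{x} e^{y}}{2} - \frac{B \cos{\left(y \right)}}{2} - \frac{C x^{3} \cos{\left(x y \right)}}{2} + 3 C x y^{2} \cos{\left(x y \right)} + 2 C y^{3} \cos{\left(x y \right)} + 6 C y \sin{\left(x y \right)}
This must equal f(x, y) identically; expanded, f = - x^{3} \cos{\left(x y \right)} + 6 x y^{2} \cos{\left(x y \right)} + 4 y^{3} \cos{\left(x y \right)} + 12 y \sin{\left(x y \right)} + 18 e^{x} e^{y} - \cos{\left(y \right)}.
Matching coefficients of the independent functions:
  [x^{3} \cos{\left(x y \right)}]:  - \frac{C}{2} = -1
  [y \sin{\left(x y \right)}]:  6 C = 12
  [y^{3} \cos{\left(x y \right)}]:  2 C = 4
  [e^{x} e^{y}]:  - \frac{9 A}{2} = 18
  [x y^{2} \cos{\left(x y \right)}]:  3 C = 6
  [\cos{\left(y \right)}]:  - \frac{B}{2} = -1
Solving: A = -4, B = 2, C = 2.
Check against the point condition:
  u(0, 0) = -4  ⟹  A = -4  ✓
Hence u(x, y) = - 4 e^{x + y} + 2 \sin{\left(y \right)} + 2 \sin{\left(x y \right)}.

Answer: u(x, y) = - 4 e^{x + y} + 2 \sin{\left(y \right)} + 2 \sin{\left(x y \right)}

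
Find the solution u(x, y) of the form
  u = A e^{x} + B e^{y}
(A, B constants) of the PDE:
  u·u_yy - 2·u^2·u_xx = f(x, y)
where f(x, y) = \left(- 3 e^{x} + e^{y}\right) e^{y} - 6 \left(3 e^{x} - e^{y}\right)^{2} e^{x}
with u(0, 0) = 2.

Substitute the ansatz u = A e^{x} + B e^{y} into the left-hand side.
Derivatives of the ansatz:
  u_yy = B e^{y}
  u_xx = A e^{x}
Term by term:
  u·u_yy = A B e^{x} e^{y} + B^{2} e^{2 y}
  -2·u^2·u_xx = - 2 A^{3} e^{3 x} - 4 A^{2} B e^{2 x} e^{y} - 2 A B^{2} e^{x} e^{2 y}
So the left-hand side equals
  - 2 A^{3} e^{3 x} - 4 A^{2} B e^{2 x} e^{y} - 2 A B^{2} e^{x} e^{2 y} + A B e^{x} e^{y} + B^{2} e^{2 y}
This must equal f(x, y) identically; expanded, f = - 54 e^{3 x} + 36 e^{2 x} e^{y} - 6 e^{x} e^{2 y} - 3 e^{x} e^{y} + e^{2 y}.
Matching coefficients of the independent functions:
  [e^{x} e^{y}]:  A B = -3
  [e^{x} e^{2 y}]:  - 2 A B^{2} = -6
  [e^{2 x} e^{y}]:  - 4 A^{2} B = 36
  [e^{3 x}]:  - 2 A^{3} = -54
  [e^{2 y}]:  B^{2} = 1
Solving: A = 3, B = -1.
Check against the point condition:
  u(0, 0) = 2  ⟹  A + B = 2  ✓
Hence u(x, y) = 3 e^{x} - e^{y}.

Answer: u(x, y) = 3 e^{x} - e^{y}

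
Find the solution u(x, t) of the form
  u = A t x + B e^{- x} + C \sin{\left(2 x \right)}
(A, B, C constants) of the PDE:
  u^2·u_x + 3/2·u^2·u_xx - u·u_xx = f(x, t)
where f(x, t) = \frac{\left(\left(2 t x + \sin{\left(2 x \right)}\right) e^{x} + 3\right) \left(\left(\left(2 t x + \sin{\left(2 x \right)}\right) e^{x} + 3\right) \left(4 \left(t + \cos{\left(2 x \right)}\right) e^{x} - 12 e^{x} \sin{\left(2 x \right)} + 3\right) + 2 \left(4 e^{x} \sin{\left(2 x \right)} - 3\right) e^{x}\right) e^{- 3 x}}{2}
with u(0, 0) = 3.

Substitute the ansatz u = A t x + B e^{- x} + C \sin{\left(2 x \right)} into the left-hand side.
Derivatives of the ansatz:
  u_x = A t - B e^{- x} + 2 C \cos{\left(2 x \right)}
  u_xx = B e^{- x} - 4 C \sin{\left(2 x \right)}
Term by term:
  u^2·u_x = A^{3} t^{3} x^{2} - A^{2} B t^{2} x^{2} e^{- x} + 2 A^{2} B t^{2} x e^{- x} + 2 A^{2} C t^{2} x^{2} \cos{\left(2 x \right)} + 2 A^{2} C t^{2} x \sin{\left(2 x \right)} - 2 A B^{2} t x e^{- 2 x} + A B^{2} t e^{- 2 x} - 2 A B C t x e^{- x} \sin{\left(2 x \right)} + 4 A B C t x e^{- x} \cos{\left(2 x \right)} + 2 A B C t e^{- x} \sin{\left(2 x \right)} + 4 A C^{2} t x \sin{\left(2 x \right)} \cos{\left(2 x \right)} + A C^{2} t \sin^{2}{\left(2 x \right)} - B^{3} e^{- 3 x} - 2 B^{2} C e^{- 2 x} \sin{\left(2 x \right)} + 2 B^{2} C e^{- 2 x} \cos{\left(2 x \right)} - B C^{2} e^{- x} \sin^{2}{\left(2 x \right)} + 4 B C^{2} e^{- x} \sin{\left(2 x \right)} \cos{\left(2 x \right)} + 2 C^{3} \sin^{2}{\left(2 x \right)} \cos{\left(2 x \right)}
  3/2·u^2·u_xx = \frac{3 A^{2} B t^{2} x^{2} e^{- x}}{2} - 6 A^{2} C t^{2} x^{2} \sin{\left(2 x \right)} + 3 A B^{2} t x e^{- 2 x} - 9 A B C t x e^{- x} \sin{\left(2 x \right)} - 12 A C^{2} t x \sin^{2}{\left(2 x \right)} + \frac{3 B^{3} e^{- 3 x}}{2} - 3 B^{2} C e^{- 2 x} \sin{\left(2 x \right)} - \frac{21 B C^{2} e^{- x} \sin^{2}{\left(2 x \right)}}{2} - 6 C^{3} \sin^{3}{\left(2 x \right)}
  -u·u_xx = - A B t x e^{- x} + 4 A C t x \sin{\left(2 x \right)} - B^{2} e^{- 2 x} + 3 B C e^{- x} \sin{\left(2 x \right)} + 4 C^{2} \sin^{2}{\left(2 x \right)}
Sum these and collect like terms in the independent variables.
This must equal f(x, t) identically; expanded, f = 8 t^{3} x^{2} - 24 t^{2} x^{2} \sin{\left(2 x \right)} + 8 t^{2} x^{2} \cos{\left(2 x \right)} + 6 t^{2} x^{2} e^{- x} + 8 t^{2} x \sin{\left(2 x \right)} + 24 t^{2} x e^{- x} - 24 t x \sin^{2}{\left(2 x \right)} + 8 t x \sin{\left(2 x \right)} \cos{\left(2 x \right)} + 8 t x \sin{\left(2 x \right)} - 66 t x e^{- x} \sin{\left(2 x \right)} + 24 t x e^{- x} \cos{\left(2 x \right)} - 6 t x e^{- x} + 18 t x e^{- 2 x} + 2 t \sin^{2}{\left(2 x \right)} + 12 t e^{- x} \sin{\left(2 x \right)} + 18 t e^{- 2 x} - 6 \sin^{3}{\left(2 x \right)} + 2 \sin^{2}{\left(2 x \right)} \cos{\left(2 x \right)} + 4 \sin^{2}{\left(2 x \right)} - \frac{69 e^{- x} \sin^{2}{\left(2 x \right)}}{2} + 12 e^{- x} \sin{\left(2 x \right)} \cos{\left(2 x \right)} + 9 e^{- x} \sin{\left(2 x \right)} - 45 e^{- 2 x} \sin{\left(2 x \right)} + 18 e^{- 2 x} \cos{\left(2 x \right)} - 9 e^{- 2 x} + \frac{27 e^{- 3 x}}{2}.
Matching coefficients of the independent functions:
(each divided by its leading coefficient; functions giving the same equation are listed together)
  [t e^{- 2 x}, t x e^{- 2 x}]:  A B^{2} - 18 = 0
  [t \sin^{2}{\left(2 x \right)}, t x \sin^{2}{\left(2 x \right)}, t x \sin{\left(2 x \right)} \cos{\left(2 x \right)}]:  A C^{2} - 2 = 0
  [t^{3} x^{2}]:  A^{3} - 8 = 0
  [e^{- 2 x} \sin{\left(2 x \right)}, e^{- 2 x} \cos{\left(2 x \right)}]:  B^{2} C - 9 = 0
  [e^{- x} \sin{\left(2 x \right)}]:  B C - 3 = 0
  [e^{- x} \sin^{2}{\left(2 x \right)}, e^{- x} \sin{\left(2 x \right)} \cos{\left(2 x \right)}]:  B C^{2} - 3 = 0
  [\sin^{2}{\left(2 x \right)} \cos{\left(2 x \right)}, \sin^{3}{\left(2 x \right)}]:  C^{3} - 1 = 0
  [t x e^{- x}]:  A B - 6 = 0
  [t x \sin{\left(2 x \right)}]:  A C - 2 = 0
  [t e^{- x} \sin{\left(2 x \right)}, t x e^{- x} \sin{\left(2 x \right)}, t x e^{- x} \cos{\left(2 x \right)}]:  A B C - 6 = 0
  [t^{2} x e^{- x}, t^{2} x^{2} e^{- x}]:  A^{2} B - 12 = 0
  [t^{2} x \sin{\left(2 x \right)}, t^{2} x^{2} \sin{\left(2 x \right)}, t^{2} x^{2} \cos{\left(2 x \right)}]:  A^{2} C - 4 = 0
  [e^{- 3 x}]:  B^{3} - 27 = 0
  [e^{- 2 x}]:  B^{2} - 9 = 0
  [\sin^{2}{\left(2 x \right)}]:  C^{2} - 1 = 0
Solving: A = 2, B = 3, C = 1.
Check against the point condition:
  u(0, 0) = 3  ⟹  B = 3  ✓
Hence u(x, t) = 2 t x + \sin{\left(2 x \right)} + 3 e^{- x}.

Answer: u(x, t) = 2 t x + \sin{\left(2 x \right)} + 3 e^{- x}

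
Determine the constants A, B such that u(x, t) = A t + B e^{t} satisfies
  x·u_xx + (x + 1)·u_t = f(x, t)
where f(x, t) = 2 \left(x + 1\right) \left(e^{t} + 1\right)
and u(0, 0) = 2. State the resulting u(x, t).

Substitute the ansatz u = A t + B e^{t} into the left-hand side.
Derivatives of the ansatz:
  u_xx = 0
  u_t = A + B e^{t}
Term by term:
  x·u_xx = 0
  (x + 1)·u_t = A x + A + B x e^{t} + B e^{t}
So the left-hand side equals
  A x + A + B x e^{t} + B e^{t}
This must equal f(x, t) identically; expanded, f = 2 x e^{t} + 2 x + 2 e^{t} + 2.
Matching coefficients of the independent functions:
  [constant term, x]:  A = 2
  [x e^{t}, e^{t}]:  B = 2
Solving: A = 2, B = 2.
Check against the point condition:
  u(0, 0) = 2  ⟹  B = 2  ✓
Hence u(x, t) = 2 t + 2 e^{t}.

Answer: u(x, t) = 2 t + 2 e^{t}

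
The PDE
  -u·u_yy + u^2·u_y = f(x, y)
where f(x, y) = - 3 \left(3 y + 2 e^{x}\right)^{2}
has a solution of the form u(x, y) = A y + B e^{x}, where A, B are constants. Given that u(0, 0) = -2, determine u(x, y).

Answer: u(x, y) = - 3 y - 2 e^{x}

Derivation:
Substitute the ansatz u = A y + B e^{x} into the left-hand side.
Derivatives of the ansatz:
  u_yy = 0
  u_y = A
Term by term:
  -u·u_yy = 0
  u^2·u_y = A^{3} y^{2} + 2 A^{2} B y e^{x} + A B^{2} e^{2 x}
So the left-hand side equals
  A^{3} y^{2} + 2 A^{2} B y e^{x} + A B^{2} e^{2 x}
This must equal f(x, y) identically; expanded, f = - 27 y^{2} - 36 y e^{x} - 12 e^{2 x}.
Matching coefficients of the independent functions:
  [y^{2}]:  A^{3} = -27
  [y e^{x}]:  2 A^{2} B = -36
  [e^{2 x}]:  A B^{2} = -12
Solving: A = -3, B = -2.
Check against the point condition:
  u(0, 0) = -2  ⟹  B = -2  ✓
Hence u(x, y) = - 3 y - 2 e^{x}.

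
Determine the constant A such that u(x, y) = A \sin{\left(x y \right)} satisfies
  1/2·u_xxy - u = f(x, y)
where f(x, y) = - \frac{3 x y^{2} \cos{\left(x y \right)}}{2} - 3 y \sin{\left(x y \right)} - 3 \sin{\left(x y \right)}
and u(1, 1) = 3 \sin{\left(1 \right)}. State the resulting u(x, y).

Substitute the ansatz u = A \sin{\left(x y \right)} into the left-hand side.
Derivatives of the ansatz:
  u_xxy = - A x y^{2} \cos{\left(x y \right)} - 2 A y \sin{\left(x y \right)}
Term by term:
  1/2·u_xxy = - \frac{A x y^{2} \cos{\left(x y \right)}}{2} - A y \sin{\left(x y \right)}
  -u = - A \sin{\left(x y \right)}
So the left-hand side equals
  - \frac{A x y^{2} \cos{\left(x y \right)}}{2} - A y \sin{\left(x y \right)} - A \sin{\left(x y \right)}
This must equal f(x, y) = - \frac{3 x y^{2} \cos{\left(x y \right)}}{2} - 3 y \sin{\left(x y \right)} - 3 \sin{\left(x y \right)} identically.
Matching coefficients of the independent functions:
  [y \sin{\left(x y \right)}, \sin{\left(x y \right)}]:  - A = -3
  [x y^{2} \cos{\left(x y \right)}]:  - \frac{A}{2} = - \frac{3}{2}
Solving: A = 3.
Check against the point condition:
  u(1, 1) = 3 \sin{\left(1 \right)}  ⟹  A \sin{\left(1 \right)} = 3 \sin{\left(1 \right)}  ✓
Hence u(x, y) = 3 \sin{\left(x y \right)}.

Answer: u(x, y) = 3 \sin{\left(x y \right)}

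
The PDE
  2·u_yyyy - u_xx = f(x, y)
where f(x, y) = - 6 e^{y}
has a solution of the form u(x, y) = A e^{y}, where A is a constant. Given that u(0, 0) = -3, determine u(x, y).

Substitute the ansatz u = A e^{y} into the left-hand side.
Derivatives of the ansatz:
  u_yyyy = A e^{y}
  u_xx = 0
Term by term:
  2·u_yyyy = 2 A e^{y}
  -u_xx = 0
So the left-hand side equals
  2 A e^{y}
This must equal f(x, y) = - 6 e^{y} identically.
Matching coefficients of the independent functions:
  [e^{y}]:  2 A = -6
Solving: A = -3.
Check against the point condition:
  u(0, 0) = -3  ⟹  A = -3  ✓
Hence u(x, y) = - 3 e^{y}.

Answer: u(x, y) = - 3 e^{y}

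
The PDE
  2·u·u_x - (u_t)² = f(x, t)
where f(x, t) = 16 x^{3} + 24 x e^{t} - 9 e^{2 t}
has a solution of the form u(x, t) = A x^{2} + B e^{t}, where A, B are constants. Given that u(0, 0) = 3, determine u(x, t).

Answer: u(x, t) = 2 x^{2} + 3 e^{t}

Derivation:
Substitute the ansatz u = A x^{2} + B e^{t} into the left-hand side.
Derivatives of the ansatz:
  u_x = 2 A x
  u_t = B e^{t}
Term by term:
  2·u·u_x = 4 A^{2} x^{3} + 4 A B x e^{t}
  -(u_t)² = - B^{2} e^{2 t}
So the left-hand side equals
  4 A^{2} x^{3} + 4 A B x e^{t} - B^{2} e^{2 t}
This must equal f(x, t) = 16 x^{3} + 24 x e^{t} - 9 e^{2 t} identically.
Matching coefficients of the independent functions:
  [x^{3}]:  4 A^{2} = 16
  [x e^{t}]:  4 A B = 24
  [e^{2 t}]:  - B^{2} = -9
These equations allow (A, B) = (-2, -3) or (2, 3).
Impose the point condition(s):
  u(0, 0) = 3  ⟹  B = 3
Only A = 2, B = 3 satisfies everything.
Hence u(x, t) = 2 x^{2} + 3 e^{t}.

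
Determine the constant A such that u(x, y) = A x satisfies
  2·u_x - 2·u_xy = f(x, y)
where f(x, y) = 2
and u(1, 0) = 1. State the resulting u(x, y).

Answer: u(x, y) = x

Derivation:
Substitute the ansatz u = A x into the left-hand side.
Derivatives of the ansatz:
  u_x = A
  u_xy = 0
Term by term:
  2·u_x = 2 A
  -2·u_xy = 0
So the left-hand side equals
  2 A
This must equal f(x, y) = 2 identically.
Matching coefficients of the independent functions:
  [constant term]:  2 A = 2
Solving: A = 1.
Check against the point condition:
  u(1, 0) = 1  ⟹  A = 1  ✓
Hence u(x, y) = x.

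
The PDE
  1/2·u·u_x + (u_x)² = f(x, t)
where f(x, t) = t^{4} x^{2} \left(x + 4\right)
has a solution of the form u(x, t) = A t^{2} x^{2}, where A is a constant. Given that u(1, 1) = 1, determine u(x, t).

Substitute the ansatz u = A t^{2} x^{2} into the left-hand side.
Derivatives of the ansatz:
  u_x = 2 A t^{2} x
Term by term:
  1/2·u·u_x = A^{2} t^{4} x^{3}
  (u_x)² = 4 A^{2} t^{4} x^{2}
So the left-hand side equals
  A^{2} t^{4} x^{3} + 4 A^{2} t^{4} x^{2}
This must equal f(x, t) identically; expanded, f = t^{4} x^{3} + 4 t^{4} x^{2}.
Matching coefficients of the independent functions:
  [t^{4} x^{2}]:  4 A^{2} = 4
  [t^{4} x^{3}]:  A^{2} = 1
These equations allow (A) = (-1) or (1).
Impose the point condition(s):
  u(1, 1) = 1  ⟹  A = 1
Only A = 1 satisfies everything.
Hence u(x, t) = t^{2} x^{2}.

Answer: u(x, t) = t^{2} x^{2}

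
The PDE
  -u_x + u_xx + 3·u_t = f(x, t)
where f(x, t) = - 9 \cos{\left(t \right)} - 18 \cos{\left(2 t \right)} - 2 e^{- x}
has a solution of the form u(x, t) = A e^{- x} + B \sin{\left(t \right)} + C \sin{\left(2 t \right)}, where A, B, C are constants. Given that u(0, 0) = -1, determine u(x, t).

Substitute the ansatz u = A e^{- x} + B \sin{\left(t \right)} + C \sin{\left(2 t \right)} into the left-hand side.
Derivatives of the ansatz:
  u_x = - A e^{- x}
  u_xx = A e^{- x}
  u_t = B \cos{\left(t \right)} + 2 C \cos{\left(2 t \right)}
Term by term:
  -u_x = A e^{- x}
  u_xx = A e^{- x}
  3·u_t = 3 B \cos{\left(t \right)} + 6 C \cos{\left(2 t \right)}
So the left-hand side equals
  2 A e^{- x} + 3 B \cos{\left(t \right)} + 6 C \cos{\left(2 t \right)}
This must equal f(x, t) = - 9 \cos{\left(t \right)} - 18 \cos{\left(2 t \right)} - 2 e^{- x} identically.
Matching coefficients of the independent functions:
  [e^{- x}]:  2 A = -2
  [\cos{\left(t \right)}]:  3 B = -9
  [\cos{\left(2 t \right)}]:  6 C = -18
Solving: A = -1, B = -3, C = -3.
Check against the point condition:
  u(0, 0) = -1  ⟹  A = -1  ✓
Hence u(x, t) = - 3 \sin{\left(t \right)} - 3 \sin{\left(2 t \right)} - e^{- x}.

Answer: u(x, t) = - 3 \sin{\left(t \right)} - 3 \sin{\left(2 t \right)} - e^{- x}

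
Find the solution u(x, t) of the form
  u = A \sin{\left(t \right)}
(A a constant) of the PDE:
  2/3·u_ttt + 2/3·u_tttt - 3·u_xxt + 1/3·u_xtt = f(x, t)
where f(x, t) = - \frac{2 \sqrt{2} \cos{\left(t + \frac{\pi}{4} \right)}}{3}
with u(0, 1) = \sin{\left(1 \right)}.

Substitute the ansatz u = A \sin{\left(t \right)} into the left-hand side.
Derivatives of the ansatz:
  u_ttt = - A \cos{\left(t \right)}
  u_tttt = A \sin{\left(t \right)}
  u_xxt = 0
  u_xtt = 0
Term by term:
  2/3·u_ttt = - \frac{2 A \cos{\left(t \right)}}{3}
  2/3·u_tttt = \frac{2 A \sin{\left(t \right)}}{3}
  -3·u_xxt = 0
  1/3·u_xtt = 0
So the left-hand side equals
  \frac{2 A \sin{\left(t \right)}}{3} - \frac{2 A \cos{\left(t \right)}}{3}
This must equal f(x, t) identically; expanded, f = \frac{2 \sin{\left(t \right)}}{3} - \frac{2 \cos{\left(t \right)}}{3}.
Matching coefficients of the independent functions:
  [\sin{\left(t \right)}]:  \frac{2 A}{3} = \frac{2}{3}
  [\cos{\left(t \right)}]:  - \frac{2 A}{3} = - \frac{2}{3}
Solving: A = 1.
Check against the point condition:
  u(0, 1) = \sin{\left(1 \right)}  ⟹  A \sin{\left(1 \right)} = \sin{\left(1 \right)}  ✓
Hence u(x, t) = \sin{\left(t \right)}.

Answer: u(x, t) = \sin{\left(t \right)}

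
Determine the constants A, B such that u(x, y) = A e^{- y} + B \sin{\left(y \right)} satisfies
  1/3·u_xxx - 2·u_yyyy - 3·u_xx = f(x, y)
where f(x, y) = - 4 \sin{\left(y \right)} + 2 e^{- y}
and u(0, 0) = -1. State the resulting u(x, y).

Substitute the ansatz u = A e^{- y} + B \sin{\left(y \right)} into the left-hand side.
Derivatives of the ansatz:
  u_xxx = 0
  u_yyyy = A e^{- y} + B \sin{\left(y \right)}
  u_xx = 0
Term by term:
  1/3·u_xxx = 0
  -2·u_yyyy = - 2 A e^{- y} - 2 B \sin{\left(y \right)}
  -3·u_xx = 0
So the left-hand side equals
  - 2 A e^{- y} - 2 B \sin{\left(y \right)}
This must equal f(x, y) = - 4 \sin{\left(y \right)} + 2 e^{- y} identically.
Matching coefficients of the independent functions:
  [e^{- y}]:  - 2 A = 2
  [\sin{\left(y \right)}]:  - 2 B = -4
Solving: A = -1, B = 2.
Check against the point condition:
  u(0, 0) = -1  ⟹  A = -1  ✓
Hence u(x, y) = 2 \sin{\left(y \right)} - e^{- y}.

Answer: u(x, y) = 2 \sin{\left(y \right)} - e^{- y}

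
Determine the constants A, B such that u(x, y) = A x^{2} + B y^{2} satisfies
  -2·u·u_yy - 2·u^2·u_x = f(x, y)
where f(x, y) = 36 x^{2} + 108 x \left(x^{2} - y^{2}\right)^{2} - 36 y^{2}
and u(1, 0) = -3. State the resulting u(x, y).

Answer: u(x, y) = - 3 x^{2} + 3 y^{2}

Derivation:
Substitute the ansatz u = A x^{2} + B y^{2} into the left-hand side.
Derivatives of the ansatz:
  u_yy = 2 B
  u_x = 2 A x
Term by term:
  -2·u·u_yy = - 4 A B x^{2} - 4 B^{2} y^{2}
  -2·u^2·u_x = - 4 A^{3} x^{5} - 8 A^{2} B x^{3} y^{2} - 4 A B^{2} x y^{4}
So the left-hand side equals
  - 4 A^{3} x^{5} - 8 A^{2} B x^{3} y^{2} - 4 A B^{2} x y^{4} - 4 A B x^{2} - 4 B^{2} y^{2}
This must equal f(x, y) identically; expanded, f = 108 x^{5} - 216 x^{3} y^{2} + 36 x^{2} + 108 x y^{4} - 36 y^{2}.
Matching coefficients of the independent functions:
  [x^{2}]:  - 4 A B = 36
  [x^{5}]:  - 4 A^{3} = 108
  [y^{2}]:  - 4 B^{2} = -36
  [x y^{4}]:  - 4 A B^{2} = 108
  [x^{3} y^{2}]:  - 8 A^{2} B = -216
Solving: A = -3, B = 3.
Check against the point condition:
  u(1, 0) = -3  ⟹  A = -3  ✓
Hence u(x, y) = - 3 x^{2} + 3 y^{2}.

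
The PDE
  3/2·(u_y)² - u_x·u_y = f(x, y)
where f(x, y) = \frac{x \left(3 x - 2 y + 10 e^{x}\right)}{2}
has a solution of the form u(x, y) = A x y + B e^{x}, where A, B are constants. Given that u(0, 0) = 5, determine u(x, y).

Answer: u(x, y) = - x y + 5 e^{x}

Derivation:
Substitute the ansatz u = A x y + B e^{x} into the left-hand side.
Derivatives of the ansatz:
  u_y = A x
  u_x = A y + B e^{x}
Term by term:
  3/2·(u_y)² = \frac{3 A^{2} x^{2}}{2}
  -u_x·u_y = - A^{2} x y - A B x e^{x}
So the left-hand side equals
  \frac{3 A^{2} x^{2}}{2} - A^{2} x y - A B x e^{x}
This must equal f(x, y) = \frac{x \left(3 x - 2 y + 10 e^{x}\right)}{2} identically.
Matching coefficients of the independent functions:
  [x^{2}]:  \frac{3 A^{2}}{2} = \frac{3}{2}
  [x y]:  - A^{2} = -1
  [x e^{x}]:  - A B = 5
These equations allow (A, B) = (-1, 5) or (1, -5).
Impose the point condition(s):
  u(0, 0) = 5  ⟹  B = 5
Only A = -1, B = 5 satisfies everything.
Hence u(x, y) = - x y + 5 e^{x}.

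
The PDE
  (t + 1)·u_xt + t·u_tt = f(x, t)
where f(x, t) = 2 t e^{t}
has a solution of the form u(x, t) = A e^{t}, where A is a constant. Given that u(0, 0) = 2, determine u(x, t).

Answer: u(x, t) = 2 e^{t}

Derivation:
Substitute the ansatz u = A e^{t} into the left-hand side.
Derivatives of the ansatz:
  u_xt = 0
  u_tt = A e^{t}
Term by term:
  (t + 1)·u_xt = 0
  t·u_tt = A t e^{t}
So the left-hand side equals
  A t e^{t}
This must equal f(x, t) = 2 t e^{t} identically.
Matching coefficients of the independent functions:
  [t e^{t}]:  A = 2
Solving: A = 2.
Check against the point condition:
  u(0, 0) = 2  ⟹  A = 2  ✓
Hence u(x, t) = 2 e^{t}.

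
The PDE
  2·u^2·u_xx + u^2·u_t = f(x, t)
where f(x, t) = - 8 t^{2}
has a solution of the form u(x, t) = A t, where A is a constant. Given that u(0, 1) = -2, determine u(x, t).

Substitute the ansatz u = A t into the left-hand side.
Derivatives of the ansatz:
  u_xx = 0
  u_t = A
Term by term:
  2·u^2·u_xx = 0
  u^2·u_t = A^{3} t^{2}
So the left-hand side equals
  A^{3} t^{2}
This must equal f(x, t) = - 8 t^{2} identically.
Matching coefficients of the independent functions:
  [t^{2}]:  A^{3} = -8
Solving: A = -2.
Check against the point condition:
  u(0, 1) = -2  ⟹  A = -2  ✓
Hence u(x, t) = - 2 t.

Answer: u(x, t) = - 2 t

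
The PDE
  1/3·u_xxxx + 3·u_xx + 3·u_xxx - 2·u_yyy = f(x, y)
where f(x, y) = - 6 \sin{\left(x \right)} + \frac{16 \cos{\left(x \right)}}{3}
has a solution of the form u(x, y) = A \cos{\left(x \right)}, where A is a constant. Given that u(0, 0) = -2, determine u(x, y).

Substitute the ansatz u = A \cos{\left(x \right)} into the left-hand side.
Derivatives of the ansatz:
  u_xxxx = A \cos{\left(x \right)}
  u_xx = - A \cos{\left(x \right)}
  u_xxx = A \sin{\left(x \right)}
  u_yyy = 0
Term by term:
  1/3·u_xxxx = \frac{A \cos{\left(x \right)}}{3}
  3·u_xx = - 3 A \cos{\left(x \right)}
  3·u_xxx = 3 A \sin{\left(x \right)}
  -2·u_yyy = 0
So the left-hand side equals
  3 A \sin{\left(x \right)} - \frac{8 A \cos{\left(x \right)}}{3}
This must equal f(x, y) = - 6 \sin{\left(x \right)} + \frac{16 \cos{\left(x \right)}}{3} identically.
Matching coefficients of the independent functions:
  [\sin{\left(x \right)}]:  3 A = -6
  [\cos{\left(x \right)}]:  - \frac{8 A}{3} = \frac{16}{3}
Solving: A = -2.
Check against the point condition:
  u(0, 0) = -2  ⟹  A = -2  ✓
Hence u(x, y) = - 2 \cos{\left(x \right)}.

Answer: u(x, y) = - 2 \cos{\left(x \right)}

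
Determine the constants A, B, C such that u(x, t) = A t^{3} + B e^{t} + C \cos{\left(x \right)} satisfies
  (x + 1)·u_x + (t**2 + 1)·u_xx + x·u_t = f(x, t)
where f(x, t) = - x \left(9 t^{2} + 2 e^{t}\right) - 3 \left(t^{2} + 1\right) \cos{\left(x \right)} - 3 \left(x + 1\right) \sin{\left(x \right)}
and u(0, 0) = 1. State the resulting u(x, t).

Substitute the ansatz u = A t^{3} + B e^{t} + C \cos{\left(x \right)} into the left-hand side.
Derivatives of the ansatz:
  u_x = - C \sin{\left(x \right)}
  u_xx = - C \cos{\left(x \right)}
  u_t = 3 A t^{2} + B e^{t}
Term by term:
  (x + 1)·u_x = - C x \sin{\left(x \right)} - C \sin{\left(x \right)}
  (t**2 + 1)·u_xx = - C t^{2} \cos{\left(x \right)} - C \cos{\left(x \right)}
  x·u_t = 3 A t^{2} x + B x e^{t}
So the left-hand side equals
  3 A t^{2} x + B x e^{t} - C t^{2} \cos{\left(x \right)} - C x \sin{\left(x \right)} - C \sin{\left(x \right)} - C \cos{\left(x \right)}
This must equal f(x, t) identically; expanded, f = - 9 t^{2} x - 3 t^{2} \cos{\left(x \right)} - 2 x e^{t} - 3 x \sin{\left(x \right)} - 3 \sin{\left(x \right)} - 3 \cos{\left(x \right)}.
Matching coefficients of the independent functions:
  [t^{2} x]:  3 A = -9
  [t^{2} \cos{\left(x \right)}, x \sin{\left(x \right)}, \sin{\left(x \right)}, \cos{\left(x \right)}]:  - C = -3
  [x e^{t}]:  B = -2
Solving: A = -3, B = -2, C = 3.
Check against the point condition:
  u(0, 0) = 1  ⟹  B + C = 1  ✓
Hence u(x, t) = - 3 t^{3} - 2 e^{t} + 3 \cos{\left(x \right)}.

Answer: u(x, t) = - 3 t^{3} - 2 e^{t} + 3 \cos{\left(x \right)}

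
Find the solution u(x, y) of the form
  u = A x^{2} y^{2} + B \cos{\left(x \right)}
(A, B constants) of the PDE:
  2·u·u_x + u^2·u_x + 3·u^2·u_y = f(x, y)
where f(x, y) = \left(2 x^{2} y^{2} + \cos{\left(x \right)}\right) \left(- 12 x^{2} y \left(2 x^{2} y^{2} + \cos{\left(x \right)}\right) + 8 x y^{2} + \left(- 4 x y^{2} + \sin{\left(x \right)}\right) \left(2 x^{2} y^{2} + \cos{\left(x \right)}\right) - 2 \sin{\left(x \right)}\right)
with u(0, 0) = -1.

Substitute the ansatz u = A x^{2} y^{2} + B \cos{\left(x \right)} into the left-hand side.
Derivatives of the ansatz:
  u_x = 2 A x y^{2} - B \sin{\left(x \right)}
  u_y = 2 A x^{2} y
Term by term:
  2·u·u_x = 4 A^{2} x^{3} y^{4} - 2 A B x^{2} y^{2} \sin{\left(x \right)} + 4 A B x y^{2} \cos{\left(x \right)} - 2 B^{2} \sin{\left(x \right)} \cos{\left(x \right)}
  u^2·u_x = 2 A^{3} x^{5} y^{6} - A^{2} B x^{4} y^{4} \sin{\left(x \right)} + 4 A^{2} B x^{3} y^{4} \cos{\left(x \right)} - 2 A B^{2} x^{2} y^{2} \sin{\left(x \right)} \cos{\left(x \right)} + 2 A B^{2} x y^{2} \cos^{2}{\left(x \right)} - B^{3} \sin{\left(x \right)} \cos^{2}{\left(x \right)}
  3·u^2·u_y = 6 A^{3} x^{6} y^{5} + 12 A^{2} B x^{4} y^{3} \cos{\left(x \right)} + 6 A B^{2} x^{2} y \cos^{2}{\left(x \right)}
So the left-hand side equals
  6 A^{3} x^{6} y^{5} + 2 A^{3} x^{5} y^{6} - A^{2} B x^{4} y^{4} \sin{\left(x \right)} + 12 A^{2} B x^{4} y^{3} \cos{\left(x \right)} + 4 A^{2} B x^{3} y^{4} \cos{\left(x \right)} + 4 A^{2} x^{3} y^{4} - 2 A B^{2} x^{2} y^{2} \sin{\left(x \right)} \cos{\left(x \right)} + 6 A B^{2} x^{2} y \cos^{2}{\left(x \right)} + 2 A B^{2} x y^{2} \cos^{2}{\left(x \right)} - 2 A B x^{2} y^{2} \sin{\left(x \right)} + 4 A B x y^{2} \cos{\left(x \right)} - B^{3} \sin{\left(x \right)} \cos^{2}{\left(x \right)} - 2 B^{2} \sin{\left(x \right)} \cos{\left(x \right)}
This must equal f(x, y) identically; expanded, f = - 48 x^{6} y^{5} - 16 x^{5} y^{6} + 4 x^{4} y^{4} \sin{\left(x \right)} - 48 x^{4} y^{3} \cos{\left(x \right)} - 16 x^{3} y^{4} \cos{\left(x \right)} + 16 x^{3} y^{4} + 4 x^{2} y^{2} \sin{\left(x \right)} \cos{\left(x \right)} - 4 x^{2} y^{2} \sin{\left(x \right)} - 12 x^{2} y \cos^{2}{\left(x \right)} - 4 x y^{2} \cos^{2}{\left(x \right)} + 8 x y^{2} \cos{\left(x \right)} + \sin{\left(x \right)} \cos^{2}{\left(x \right)} - 2 \sin{\left(x \right)} \cos{\left(x \right)}.
Matching coefficients of the independent functions:
  [x^{3} y^{4}]:  4 A^{2} = 16
  [x^{5} y^{6}]:  2 A^{3} = -16
  [x^{6} y^{5}]:  6 A^{3} = -48
  [\sin{\left(x \right)} \cos{\left(x \right)}]:  - 2 B^{2} = -2
  [\sin{\left(x \right)} \cos^{2}{\left(x \right)}]:  - B^{3} = 1
  [x y^{2} \cos{\left(x \right)}]:  4 A B = 8
  [x y^{2} \cos^{2}{\left(x \right)}]:  2 A B^{2} = -4
  [x^{2} y \cos^{2}{\left(x \right)}]:  6 A B^{2} = -12
  [x^{2} y^{2} \sin{\left(x \right)}]:  - 2 A B = -4
  [x^{3} y^{4} \cos{\left(x \right)}]:  4 A^{2} B = -16
  [x^{4} y^{3} \cos{\left(x \right)}]:  12 A^{2} B = -48
  [x^{4} y^{4} \sin{\left(x \right)}]:  - A^{2} B = 4
  [x^{2} y^{2} \sin{\left(x \right)} \cos{\left(x \right)}]:  - 2 A B^{2} = 4
Solving: A = -2, B = -1.
Check against the point condition:
  u(0, 0) = -1  ⟹  B = -1  ✓
Hence u(x, y) = - 2 x^{2} y^{2} - \cos{\left(x \right)}.

Answer: u(x, y) = - 2 x^{2} y^{2} - \cos{\left(x \right)}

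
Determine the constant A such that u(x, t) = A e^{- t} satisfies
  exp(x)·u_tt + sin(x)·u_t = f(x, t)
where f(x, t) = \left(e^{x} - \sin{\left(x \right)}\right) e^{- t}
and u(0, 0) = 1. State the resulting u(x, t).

Substitute the ansatz u = A e^{- t} into the left-hand side.
Derivatives of the ansatz:
  u_tt = A e^{- t}
  u_t = - A e^{- t}
Term by term:
  exp(x)·u_tt = A e^{- t} e^{x}
  sin(x)·u_t = - A e^{- t} \sin{\left(x \right)}
So the left-hand side equals
  A e^{- t} e^{x} - A e^{- t} \sin{\left(x \right)}
This must equal f(x, t) identically; expanded, f = e^{- t} e^{x} - e^{- t} \sin{\left(x \right)}.
Matching coefficients of the independent functions:
  [e^{- t} e^{x}]:  A = 1
  [e^{- t} \sin{\left(x \right)}]:  - A = -1
Solving: A = 1.
Check against the point condition:
  u(0, 0) = 1  ⟹  A = 1  ✓
Hence u(x, t) = e^{- t}.

Answer: u(x, t) = e^{- t}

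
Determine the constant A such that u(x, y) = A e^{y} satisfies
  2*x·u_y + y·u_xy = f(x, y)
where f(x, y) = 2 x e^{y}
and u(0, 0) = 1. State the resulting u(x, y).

Substitute the ansatz u = A e^{y} into the left-hand side.
Derivatives of the ansatz:
  u_y = A e^{y}
  u_xy = 0
Term by term:
  2*x·u_y = 2 A x e^{y}
  y·u_xy = 0
So the left-hand side equals
  2 A x e^{y}
This must equal f(x, y) = 2 x e^{y} identically.
Matching coefficients of the independent functions:
  [x e^{y}]:  2 A = 2
Solving: A = 1.
Check against the point condition:
  u(0, 0) = 1  ⟹  A = 1  ✓
Hence u(x, y) = e^{y}.

Answer: u(x, y) = e^{y}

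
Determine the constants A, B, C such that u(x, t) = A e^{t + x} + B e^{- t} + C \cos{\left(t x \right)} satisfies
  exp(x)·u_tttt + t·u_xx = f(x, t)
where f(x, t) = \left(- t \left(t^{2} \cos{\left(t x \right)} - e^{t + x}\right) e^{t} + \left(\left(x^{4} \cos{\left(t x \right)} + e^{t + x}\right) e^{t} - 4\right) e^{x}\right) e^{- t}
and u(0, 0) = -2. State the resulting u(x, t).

Substitute the ansatz u = A e^{t + x} + B e^{- t} + C \cos{\left(t x \right)} into the left-hand side.
Derivatives of the ansatz:
  u_tttt = A e^{t} e^{x} + B e^{- t} + C x^{4} \cos{\left(t x \right)}
  u_xx = A e^{t} e^{x} - C t^{2} \cos{\left(t x \right)}
Term by term:
  exp(x)·u_tttt = A e^{t} e^{2 x} + B e^{- t} e^{x} + C x^{4} e^{x} \cos{\left(t x \right)}
  t·u_xx = A t e^{t} e^{x} - C t^{3} \cos{\left(t x \right)}
So the left-hand side equals
  A t e^{t} e^{x} + A e^{t} e^{2 x} + B e^{- t} e^{x} - C t^{3} \cos{\left(t x \right)} + C x^{4} e^{x} \cos{\left(t x \right)}
This must equal f(x, t) identically; expanded, f = - t^{3} \cos{\left(t x \right)} + t e^{t} e^{x} + x^{4} e^{x} \cos{\left(t x \right)} + e^{t} e^{2 x} - 4 e^{- t} e^{x}.
Matching coefficients of the independent functions:
  [t^{3} \cos{\left(t x \right)}]:  - C = -1
  [e^{- t} e^{x}]:  B = -4
  [e^{t} e^{2 x}, t e^{t} e^{x}]:  A = 1
  [x^{4} e^{x} \cos{\left(t x \right)}]:  C = 1
Solving: A = 1, B = -4, C = 1.
Check against the point condition:
  u(0, 0) = -2  ⟹  A + B + C = -2  ✓
Hence u(x, t) = e^{t + x} + \cos{\left(t x \right)} - 4 e^{- t}.

Answer: u(x, t) = e^{t + x} + \cos{\left(t x \right)} - 4 e^{- t}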